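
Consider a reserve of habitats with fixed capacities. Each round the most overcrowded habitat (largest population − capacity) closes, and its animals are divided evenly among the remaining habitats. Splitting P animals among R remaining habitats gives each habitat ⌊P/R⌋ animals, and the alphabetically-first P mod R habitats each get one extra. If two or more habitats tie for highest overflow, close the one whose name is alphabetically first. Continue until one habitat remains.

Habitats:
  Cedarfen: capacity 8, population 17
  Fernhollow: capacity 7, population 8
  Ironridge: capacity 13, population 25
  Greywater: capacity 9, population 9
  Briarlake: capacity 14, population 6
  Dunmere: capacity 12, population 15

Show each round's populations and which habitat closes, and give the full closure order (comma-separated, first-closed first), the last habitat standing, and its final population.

Round 1: Briarlake=6 Cedarfen=17 Dunmere=15 Fernhollow=8 Greywater=9 Ironridge=25 → close Ironridge (overflow 12)
  25÷5 = 5 each, +1 to first 0
Round 2: Briarlake=11 Cedarfen=22 Dunmere=20 Fernhollow=13 Greywater=14 → close Cedarfen (overflow 14)
  22÷4 = 5 each, +1 to first 2
Round 3: Briarlake=17 Dunmere=26 Fernhollow=18 Greywater=19 → close Dunmere (overflow 14)
  26÷3 = 8 each, +1 to first 2
Round 4: Briarlake=26 Fernhollow=27 Greywater=27 → close Fernhollow (overflow 20)
  27÷2 = 13 each, +1 to first 1
Round 5: Briarlake=40 Greywater=40 → close Greywater (overflow 31)
  40÷1 = 40 each, +1 to first 0

Closure order: Ironridge, Cedarfen, Dunmere, Fernhollow, Greywater
Last habitat: Briarlake with 80 animals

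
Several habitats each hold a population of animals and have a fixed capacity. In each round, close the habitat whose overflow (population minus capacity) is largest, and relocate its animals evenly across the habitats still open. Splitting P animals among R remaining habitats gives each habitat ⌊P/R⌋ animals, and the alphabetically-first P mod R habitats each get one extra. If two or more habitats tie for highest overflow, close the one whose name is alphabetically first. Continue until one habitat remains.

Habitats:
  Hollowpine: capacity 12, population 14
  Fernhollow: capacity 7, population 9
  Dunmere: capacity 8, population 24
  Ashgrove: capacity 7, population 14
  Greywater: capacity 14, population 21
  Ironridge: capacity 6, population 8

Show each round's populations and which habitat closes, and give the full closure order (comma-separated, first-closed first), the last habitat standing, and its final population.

Round 1: Ashgrove=14 Dunmere=24 Fernhollow=9 Greywater=21 Hollowpine=14 Ironridge=8 → close Dunmere (overflow 16)
  24÷5 = 4 each, +1 to first 4
Round 2: Ashgrove=19 Fernhollow=14 Greywater=26 Hollowpine=19 Ironridge=12 → close Ashgrove (overflow 12)
  19÷4 = 4 each, +1 to first 3
Round 3: Fernhollow=19 Greywater=31 Hollowpine=24 Ironridge=16 → close Greywater (overflow 17)
  31÷3 = 10 each, +1 to first 1
Round 4: Fernhollow=30 Hollowpine=34 Ironridge=26 → close Fernhollow (overflow 23)
  30÷2 = 15 each, +1 to first 0
Round 5: Hollowpine=49 Ironridge=41 → close Hollowpine (overflow 37)
  49÷1 = 49 each, +1 to first 0

Closure order: Dunmere, Ashgrove, Greywater, Fernhollow, Hollowpine
Last habitat: Ironridge with 90 animals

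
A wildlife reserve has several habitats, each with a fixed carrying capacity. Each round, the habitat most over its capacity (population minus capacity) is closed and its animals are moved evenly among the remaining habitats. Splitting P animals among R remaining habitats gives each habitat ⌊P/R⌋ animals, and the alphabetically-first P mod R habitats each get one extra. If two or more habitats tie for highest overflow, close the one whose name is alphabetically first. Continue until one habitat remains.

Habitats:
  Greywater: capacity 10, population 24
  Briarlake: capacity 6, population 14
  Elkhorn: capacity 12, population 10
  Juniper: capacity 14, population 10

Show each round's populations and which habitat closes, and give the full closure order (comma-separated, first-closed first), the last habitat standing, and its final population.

Round 1: Briarlake=14 Elkhorn=10 Greywater=24 Juniper=10 → close Greywater (overflow 14)
  24÷3 = 8 each, +1 to first 0
Round 2: Briarlake=22 Elkhorn=18 Juniper=18 → close Briarlake (overflow 16)
  22÷2 = 11 each, +1 to first 0
Round 3: Elkhorn=29 Juniper=29 → close Elkhorn (overflow 17)
  29÷1 = 29 each, +1 to first 0

Closure order: Greywater, Briarlake, Elkhorn
Last habitat: Juniper with 58 animals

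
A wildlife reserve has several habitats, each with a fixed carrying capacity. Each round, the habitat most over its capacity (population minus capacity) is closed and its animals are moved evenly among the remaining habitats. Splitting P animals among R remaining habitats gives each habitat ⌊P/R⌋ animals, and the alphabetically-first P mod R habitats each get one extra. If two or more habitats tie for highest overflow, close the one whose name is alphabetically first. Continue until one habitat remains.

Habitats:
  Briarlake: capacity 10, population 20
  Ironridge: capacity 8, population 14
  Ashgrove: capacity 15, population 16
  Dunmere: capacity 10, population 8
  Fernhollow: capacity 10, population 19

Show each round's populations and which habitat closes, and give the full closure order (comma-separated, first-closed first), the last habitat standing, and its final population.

Closure order: Briarlake, Fernhollow, Ironridge, Ashgrove
Last habitat: Dunmere with 77 animals

Round 1: Ashgrove=16 Briarlake=20 Dunmere=8 Fernhollow=19 Ironridge=14 → close Briarlake (overflow 10)
  20÷4 = 5 each, +1 to first 0
Round 2: Ashgrove=21 Dunmere=13 Fernhollow=24 Ironridge=19 → close Fernhollow (overflow 14)
  24÷3 = 8 each, +1 to first 0
Round 3: Ashgrove=29 Dunmere=21 Ironridge=27 → close Ironridge (overflow 19)
  27÷2 = 13 each, +1 to first 1
Round 4: Ashgrove=43 Dunmere=34 → close Ashgrove (overflow 28)
  43÷1 = 43 each, +1 to first 0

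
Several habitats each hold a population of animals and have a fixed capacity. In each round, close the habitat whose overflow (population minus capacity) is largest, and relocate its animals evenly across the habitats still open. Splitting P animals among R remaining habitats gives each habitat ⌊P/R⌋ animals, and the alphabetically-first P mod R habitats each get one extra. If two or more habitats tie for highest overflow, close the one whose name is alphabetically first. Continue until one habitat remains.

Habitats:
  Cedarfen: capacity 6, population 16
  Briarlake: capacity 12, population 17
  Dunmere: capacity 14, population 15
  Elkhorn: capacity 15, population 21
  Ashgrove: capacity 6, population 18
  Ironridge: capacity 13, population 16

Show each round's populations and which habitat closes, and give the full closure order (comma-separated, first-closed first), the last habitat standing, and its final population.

Round 1: Ashgrove=18 Briarlake=17 Cedarfen=16 Dunmere=15 Elkhorn=21 Ironridge=16 → close Ashgrove (overflow 12)
  18÷5 = 3 each, +1 to first 3
Round 2: Briarlake=21 Cedarfen=20 Dunmere=19 Elkhorn=24 Ironridge=19 → close Cedarfen (overflow 14)
  20÷4 = 5 each, +1 to first 0
Round 3: Briarlake=26 Dunmere=24 Elkhorn=29 Ironridge=24 → close Briarlake (overflow 14)
  26÷3 = 8 each, +1 to first 2
Round 4: Dunmere=33 Elkhorn=38 Ironridge=32 → close Elkhorn (overflow 23)
  38÷2 = 19 each, +1 to first 0
Round 5: Dunmere=52 Ironridge=51 → close Dunmere (overflow 38)
  52÷1 = 52 each, +1 to first 0

Closure order: Ashgrove, Cedarfen, Briarlake, Elkhorn, Dunmere
Last habitat: Ironridge with 103 animals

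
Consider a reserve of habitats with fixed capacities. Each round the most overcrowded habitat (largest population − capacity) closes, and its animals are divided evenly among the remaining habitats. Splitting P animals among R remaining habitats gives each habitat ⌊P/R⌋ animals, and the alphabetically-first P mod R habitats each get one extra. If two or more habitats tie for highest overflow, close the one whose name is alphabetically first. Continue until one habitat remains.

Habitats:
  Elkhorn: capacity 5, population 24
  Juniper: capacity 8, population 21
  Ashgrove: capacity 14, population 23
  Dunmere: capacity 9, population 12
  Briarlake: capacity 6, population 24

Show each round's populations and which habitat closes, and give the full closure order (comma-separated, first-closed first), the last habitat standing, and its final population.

Closure order: Elkhorn, Briarlake, Juniper, Ashgrove
Last habitat: Dunmere with 104 animals

Round 1: Ashgrove=23 Briarlake=24 Dunmere=12 Elkhorn=24 Juniper=21 → close Elkhorn (overflow 19)
  24÷4 = 6 each, +1 to first 0
Round 2: Ashgrove=29 Briarlake=30 Dunmere=18 Juniper=27 → close Briarlake (overflow 24)
  30÷3 = 10 each, +1 to first 0
Round 3: Ashgrove=39 Dunmere=28 Juniper=37 → close Juniper (overflow 29)
  37÷2 = 18 each, +1 to first 1
Round 4: Ashgrove=58 Dunmere=46 → close Ashgrove (overflow 44)
  58÷1 = 58 each, +1 to first 0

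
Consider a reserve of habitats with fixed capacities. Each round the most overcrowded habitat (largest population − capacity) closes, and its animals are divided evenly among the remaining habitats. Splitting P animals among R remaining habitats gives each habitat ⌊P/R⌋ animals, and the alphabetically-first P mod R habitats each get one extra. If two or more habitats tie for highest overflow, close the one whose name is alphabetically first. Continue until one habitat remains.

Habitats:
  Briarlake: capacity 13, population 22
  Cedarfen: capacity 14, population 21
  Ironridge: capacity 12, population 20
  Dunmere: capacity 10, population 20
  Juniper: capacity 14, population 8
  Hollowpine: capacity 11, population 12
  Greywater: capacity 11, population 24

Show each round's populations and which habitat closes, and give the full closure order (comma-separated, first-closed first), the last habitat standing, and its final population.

Round 1: Briarlake=22 Cedarfen=21 Dunmere=20 Greywater=24 Hollowpine=12 Ironridge=20 Juniper=8 → close Greywater (overflow 13)
  24÷6 = 4 each, +1 to first 0
Round 2: Briarlake=26 Cedarfen=25 Dunmere=24 Hollowpine=16 Ironridge=24 Juniper=12 → close Dunmere (overflow 14)
  24÷5 = 4 each, +1 to first 4
Round 3: Briarlake=31 Cedarfen=30 Hollowpine=21 Ironridge=29 Juniper=16 → close Briarlake (overflow 18)
  31÷4 = 7 each, +1 to first 3
Round 4: Cedarfen=38 Hollowpine=29 Ironridge=37 Juniper=23 → close Ironridge (overflow 25)
  37÷3 = 12 each, +1 to first 1
Round 5: Cedarfen=51 Hollowpine=41 Juniper=35 → close Cedarfen (overflow 37)
  51÷2 = 25 each, +1 to first 1
Round 6: Hollowpine=67 Juniper=60 → close Hollowpine (overflow 56)
  67÷1 = 67 each, +1 to first 0

Closure order: Greywater, Dunmere, Briarlake, Ironridge, Cedarfen, Hollowpine
Last habitat: Juniper with 127 animals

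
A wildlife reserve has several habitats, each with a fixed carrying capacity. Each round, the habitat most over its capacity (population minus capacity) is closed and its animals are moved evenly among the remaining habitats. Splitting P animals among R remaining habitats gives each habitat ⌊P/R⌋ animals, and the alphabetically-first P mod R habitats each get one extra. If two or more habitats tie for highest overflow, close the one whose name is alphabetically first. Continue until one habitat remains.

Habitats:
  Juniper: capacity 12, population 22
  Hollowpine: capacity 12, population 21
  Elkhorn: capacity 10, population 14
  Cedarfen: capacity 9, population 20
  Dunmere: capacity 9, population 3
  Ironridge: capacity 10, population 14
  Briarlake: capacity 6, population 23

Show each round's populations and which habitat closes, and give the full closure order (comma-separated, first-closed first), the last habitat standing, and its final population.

Closure order: Briarlake, Cedarfen, Hollowpine, Juniper, Elkhorn, Ironridge
Last habitat: Dunmere with 117 animals

Round 1: Briarlake=23 Cedarfen=20 Dunmere=3 Elkhorn=14 Hollowpine=21 Ironridge=14 Juniper=22 → close Briarlake (overflow 17)
  23÷6 = 3 each, +1 to first 5
Round 2: Cedarfen=24 Dunmere=7 Elkhorn=18 Hollowpine=25 Ironridge=18 Juniper=25 → close Cedarfen (overflow 15)
  24÷5 = 4 each, +1 to first 4
Round 3: Dunmere=12 Elkhorn=23 Hollowpine=30 Ironridge=23 Juniper=29 → close Hollowpine (overflow 18)
  30÷4 = 7 each, +1 to first 2
Round 4: Dunmere=20 Elkhorn=31 Ironridge=30 Juniper=36 → close Juniper (overflow 24)
  36÷3 = 12 each, +1 to first 0
Round 5: Dunmere=32 Elkhorn=43 Ironridge=42 → close Elkhorn (overflow 33)
  43÷2 = 21 each, +1 to first 1
Round 6: Dunmere=54 Ironridge=63 → close Ironridge (overflow 53)
  63÷1 = 63 each, +1 to first 0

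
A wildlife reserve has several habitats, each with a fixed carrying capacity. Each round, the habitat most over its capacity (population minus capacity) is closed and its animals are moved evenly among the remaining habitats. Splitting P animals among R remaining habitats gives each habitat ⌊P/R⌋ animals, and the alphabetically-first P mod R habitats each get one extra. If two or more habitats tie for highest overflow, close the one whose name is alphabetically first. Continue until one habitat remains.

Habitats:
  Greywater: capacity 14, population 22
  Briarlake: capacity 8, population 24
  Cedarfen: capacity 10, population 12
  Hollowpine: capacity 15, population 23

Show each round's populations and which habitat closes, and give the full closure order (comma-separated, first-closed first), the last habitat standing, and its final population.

Closure order: Briarlake, Greywater, Hollowpine
Last habitat: Cedarfen with 81 animals

Round 1: Briarlake=24 Cedarfen=12 Greywater=22 Hollowpine=23 → close Briarlake (overflow 16)
  24÷3 = 8 each, +1 to first 0
Round 2: Cedarfen=20 Greywater=30 Hollowpine=31 → close Greywater (overflow 16)
  30÷2 = 15 each, +1 to first 0
Round 3: Cedarfen=35 Hollowpine=46 → close Hollowpine (overflow 31)
  46÷1 = 46 each, +1 to first 0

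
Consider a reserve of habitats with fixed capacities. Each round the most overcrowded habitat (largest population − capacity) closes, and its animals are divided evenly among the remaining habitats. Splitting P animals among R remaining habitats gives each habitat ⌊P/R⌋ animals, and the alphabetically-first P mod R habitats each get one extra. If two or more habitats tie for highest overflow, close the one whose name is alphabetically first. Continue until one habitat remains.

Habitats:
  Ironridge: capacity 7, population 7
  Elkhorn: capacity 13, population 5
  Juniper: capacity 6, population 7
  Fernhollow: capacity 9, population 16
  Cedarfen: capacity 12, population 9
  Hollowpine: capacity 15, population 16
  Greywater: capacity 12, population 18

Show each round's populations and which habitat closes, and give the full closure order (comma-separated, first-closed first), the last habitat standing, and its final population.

Round 1: Cedarfen=9 Elkhorn=5 Fernhollow=16 Greywater=18 Hollowpine=16 Ironridge=7 Juniper=7 → close Fernhollow (overflow 7)
  16÷6 = 2 each, +1 to first 4
Round 2: Cedarfen=12 Elkhorn=8 Greywater=21 Hollowpine=19 Ironridge=9 Juniper=9 → close Greywater (overflow 9)
  21÷5 = 4 each, +1 to first 1
Round 3: Cedarfen=17 Elkhorn=12 Hollowpine=23 Ironridge=13 Juniper=13 → close Hollowpine (overflow 8)
  23÷4 = 5 each, +1 to first 3
Round 4: Cedarfen=23 Elkhorn=18 Ironridge=19 Juniper=18 → close Ironridge (overflow 12)
  19÷3 = 6 each, +1 to first 1
Round 5: Cedarfen=30 Elkhorn=24 Juniper=24 → close Cedarfen (overflow 18)
  30÷2 = 15 each, +1 to first 0
Round 6: Elkhorn=39 Juniper=39 → close Juniper (overflow 33)
  39÷1 = 39 each, +1 to first 0

Closure order: Fernhollow, Greywater, Hollowpine, Ironridge, Cedarfen, Juniper
Last habitat: Elkhorn with 78 animals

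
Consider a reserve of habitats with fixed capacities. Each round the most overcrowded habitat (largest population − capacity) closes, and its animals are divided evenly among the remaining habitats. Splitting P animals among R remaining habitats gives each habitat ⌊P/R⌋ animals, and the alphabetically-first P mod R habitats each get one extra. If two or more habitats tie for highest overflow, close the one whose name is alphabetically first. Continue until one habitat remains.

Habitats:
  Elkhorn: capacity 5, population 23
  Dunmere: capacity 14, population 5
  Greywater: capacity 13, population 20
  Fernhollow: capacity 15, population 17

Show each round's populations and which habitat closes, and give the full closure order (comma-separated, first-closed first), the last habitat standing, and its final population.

Closure order: Elkhorn, Greywater, Fernhollow
Last habitat: Dunmere with 65 animals

Round 1: Dunmere=5 Elkhorn=23 Fernhollow=17 Greywater=20 → close Elkhorn (overflow 18)
  23÷3 = 7 each, +1 to first 2
Round 2: Dunmere=13 Fernhollow=25 Greywater=27 → close Greywater (overflow 14)
  27÷2 = 13 each, +1 to first 1
Round 3: Dunmere=27 Fernhollow=38 → close Fernhollow (overflow 23)
  38÷1 = 38 each, +1 to first 0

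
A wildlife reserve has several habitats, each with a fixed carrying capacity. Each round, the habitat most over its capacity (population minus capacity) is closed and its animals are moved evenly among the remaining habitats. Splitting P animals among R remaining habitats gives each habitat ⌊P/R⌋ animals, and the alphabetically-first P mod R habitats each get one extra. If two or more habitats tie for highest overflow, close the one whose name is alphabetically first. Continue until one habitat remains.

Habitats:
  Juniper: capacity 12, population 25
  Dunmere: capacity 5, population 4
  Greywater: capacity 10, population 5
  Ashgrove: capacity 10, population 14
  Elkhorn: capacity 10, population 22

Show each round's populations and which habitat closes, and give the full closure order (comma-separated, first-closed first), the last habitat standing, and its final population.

Closure order: Juniper, Elkhorn, Ashgrove, Dunmere
Last habitat: Greywater with 70 animals

Round 1: Ashgrove=14 Dunmere=4 Elkhorn=22 Greywater=5 Juniper=25 → close Juniper (overflow 13)
  25÷4 = 6 each, +1 to first 1
Round 2: Ashgrove=21 Dunmere=10 Elkhorn=28 Greywater=11 → close Elkhorn (overflow 18)
  28÷3 = 9 each, +1 to first 1
Round 3: Ashgrove=31 Dunmere=19 Greywater=20 → close Ashgrove (overflow 21)
  31÷2 = 15 each, +1 to first 1
Round 4: Dunmere=35 Greywater=35 → close Dunmere (overflow 30)
  35÷1 = 35 each, +1 to first 0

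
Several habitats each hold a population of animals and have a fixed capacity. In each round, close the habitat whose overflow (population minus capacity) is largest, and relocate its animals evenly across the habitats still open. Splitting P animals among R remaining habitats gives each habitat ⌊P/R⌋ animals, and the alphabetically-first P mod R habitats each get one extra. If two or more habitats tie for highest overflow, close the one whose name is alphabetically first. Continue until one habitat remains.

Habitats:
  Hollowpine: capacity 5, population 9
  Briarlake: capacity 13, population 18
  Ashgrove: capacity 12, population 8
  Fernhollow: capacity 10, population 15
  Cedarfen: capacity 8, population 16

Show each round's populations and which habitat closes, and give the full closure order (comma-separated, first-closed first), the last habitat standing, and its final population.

Closure order: Cedarfen, Briarlake, Fernhollow, Hollowpine
Last habitat: Ashgrove with 66 animals

Round 1: Ashgrove=8 Briarlake=18 Cedarfen=16 Fernhollow=15 Hollowpine=9 → close Cedarfen (overflow 8)
  16÷4 = 4 each, +1 to first 0
Round 2: Ashgrove=12 Briarlake=22 Fernhollow=19 Hollowpine=13 → close Briarlake (overflow 9)
  22÷3 = 7 each, +1 to first 1
Round 3: Ashgrove=20 Fernhollow=26 Hollowpine=20 → close Fernhollow (overflow 16)
  26÷2 = 13 each, +1 to first 0
Round 4: Ashgrove=33 Hollowpine=33 → close Hollowpine (overflow 28)
  33÷1 = 33 each, +1 to first 0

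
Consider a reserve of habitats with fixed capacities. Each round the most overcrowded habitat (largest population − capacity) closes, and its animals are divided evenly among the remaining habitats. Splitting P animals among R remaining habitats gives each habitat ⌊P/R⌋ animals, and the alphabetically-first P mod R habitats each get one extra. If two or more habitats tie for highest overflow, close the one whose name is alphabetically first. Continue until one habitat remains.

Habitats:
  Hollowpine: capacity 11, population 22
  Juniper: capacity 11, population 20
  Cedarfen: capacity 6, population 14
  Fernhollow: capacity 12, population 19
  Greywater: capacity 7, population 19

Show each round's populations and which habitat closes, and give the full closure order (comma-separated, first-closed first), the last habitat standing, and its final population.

Round 1: Cedarfen=14 Fernhollow=19 Greywater=19 Hollowpine=22 Juniper=20 → close Greywater (overflow 12)
  19÷4 = 4 each, +1 to first 3
Round 2: Cedarfen=19 Fernhollow=24 Hollowpine=27 Juniper=24 → close Hollowpine (overflow 16)
  27÷3 = 9 each, +1 to first 0
Round 3: Cedarfen=28 Fernhollow=33 Juniper=33 → close Cedarfen (overflow 22)
  28÷2 = 14 each, +1 to first 0
Round 4: Fernhollow=47 Juniper=47 → close Juniper (overflow 36)
  47÷1 = 47 each, +1 to first 0

Closure order: Greywater, Hollowpine, Cedarfen, Juniper
Last habitat: Fernhollow with 94 animals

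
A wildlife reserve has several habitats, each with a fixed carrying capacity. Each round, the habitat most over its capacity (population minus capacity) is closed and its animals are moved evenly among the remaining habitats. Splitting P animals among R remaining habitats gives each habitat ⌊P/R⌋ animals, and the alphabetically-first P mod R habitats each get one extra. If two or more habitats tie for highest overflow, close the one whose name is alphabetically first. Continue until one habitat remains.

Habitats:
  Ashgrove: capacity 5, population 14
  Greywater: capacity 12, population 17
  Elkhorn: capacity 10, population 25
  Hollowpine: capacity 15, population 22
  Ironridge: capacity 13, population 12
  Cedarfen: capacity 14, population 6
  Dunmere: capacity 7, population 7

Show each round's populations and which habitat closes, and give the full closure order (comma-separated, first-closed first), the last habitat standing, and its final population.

Round 1: Ashgrove=14 Cedarfen=6 Dunmere=7 Elkhorn=25 Greywater=17 Hollowpine=22 Ironridge=12 → close Elkhorn (overflow 15)
  25÷6 = 4 each, +1 to first 1
Round 2: Ashgrove=19 Cedarfen=10 Dunmere=11 Greywater=21 Hollowpine=26 Ironridge=16 → close Ashgrove (overflow 14)
  19÷5 = 3 each, +1 to first 4
Round 3: Cedarfen=14 Dunmere=15 Greywater=25 Hollowpine=30 Ironridge=19 → close Hollowpine (overflow 15)
  30÷4 = 7 each, +1 to first 2
Round 4: Cedarfen=22 Dunmere=23 Greywater=32 Ironridge=26 → close Greywater (overflow 20)
  32÷3 = 10 each, +1 to first 2
Round 5: Cedarfen=33 Dunmere=34 Ironridge=36 → close Dunmere (overflow 27)
  34÷2 = 17 each, +1 to first 0
Round 6: Cedarfen=50 Ironridge=53 → close Ironridge (overflow 40)
  53÷1 = 53 each, +1 to first 0

Closure order: Elkhorn, Ashgrove, Hollowpine, Greywater, Dunmere, Ironridge
Last habitat: Cedarfen with 103 animals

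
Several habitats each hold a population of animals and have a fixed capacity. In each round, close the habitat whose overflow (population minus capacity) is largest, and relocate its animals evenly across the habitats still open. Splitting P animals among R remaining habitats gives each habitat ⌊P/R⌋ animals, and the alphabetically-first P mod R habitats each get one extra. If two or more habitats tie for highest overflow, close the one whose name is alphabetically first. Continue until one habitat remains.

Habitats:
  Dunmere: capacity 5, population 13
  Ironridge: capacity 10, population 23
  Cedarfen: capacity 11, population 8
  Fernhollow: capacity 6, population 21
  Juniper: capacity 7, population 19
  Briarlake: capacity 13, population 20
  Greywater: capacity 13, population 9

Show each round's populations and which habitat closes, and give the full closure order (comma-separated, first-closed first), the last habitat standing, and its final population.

Round 1: Briarlake=20 Cedarfen=8 Dunmere=13 Fernhollow=21 Greywater=9 Ironridge=23 Juniper=19 → close Fernhollow (overflow 15)
  21÷6 = 3 each, +1 to first 3
Round 2: Briarlake=24 Cedarfen=12 Dunmere=17 Greywater=12 Ironridge=26 Juniper=22 → close Ironridge (overflow 16)
  26÷5 = 5 each, +1 to first 1
Round 3: Briarlake=30 Cedarfen=17 Dunmere=22 Greywater=17 Juniper=27 → close Juniper (overflow 20)
  27÷4 = 6 each, +1 to first 3
Round 4: Briarlake=37 Cedarfen=24 Dunmere=29 Greywater=23 → close Briarlake (overflow 24)
  37÷3 = 12 each, +1 to first 1
Round 5: Cedarfen=37 Dunmere=41 Greywater=35 → close Dunmere (overflow 36)
  41÷2 = 20 each, +1 to first 1
Round 6: Cedarfen=58 Greywater=55 → close Cedarfen (overflow 47)
  58÷1 = 58 each, +1 to first 0

Closure order: Fernhollow, Ironridge, Juniper, Briarlake, Dunmere, Cedarfen
Last habitat: Greywater with 113 animals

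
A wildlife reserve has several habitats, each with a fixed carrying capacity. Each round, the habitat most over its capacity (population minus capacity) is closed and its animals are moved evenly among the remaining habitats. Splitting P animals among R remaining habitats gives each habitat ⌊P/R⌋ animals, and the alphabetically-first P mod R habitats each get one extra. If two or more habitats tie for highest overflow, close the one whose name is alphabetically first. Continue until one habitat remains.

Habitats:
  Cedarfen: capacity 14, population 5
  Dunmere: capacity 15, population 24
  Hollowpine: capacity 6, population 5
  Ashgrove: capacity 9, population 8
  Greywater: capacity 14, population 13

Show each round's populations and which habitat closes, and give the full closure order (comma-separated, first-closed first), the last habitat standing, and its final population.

Round 1: Ashgrove=8 Cedarfen=5 Dunmere=24 Greywater=13 Hollowpine=5 → close Dunmere (overflow 9)
  24÷4 = 6 each, +1 to first 0
Round 2: Ashgrove=14 Cedarfen=11 Greywater=19 Hollowpine=11 → close Ashgrove (overflow 5)
  14÷3 = 4 each, +1 to first 2
Round 3: Cedarfen=16 Greywater=24 Hollowpine=15 → close Greywater (overflow 10)
  24÷2 = 12 each, +1 to first 0
Round 4: Cedarfen=28 Hollowpine=27 → close Hollowpine (overflow 21)
  27÷1 = 27 each, +1 to first 0

Closure order: Dunmere, Ashgrove, Greywater, Hollowpine
Last habitat: Cedarfen with 55 animals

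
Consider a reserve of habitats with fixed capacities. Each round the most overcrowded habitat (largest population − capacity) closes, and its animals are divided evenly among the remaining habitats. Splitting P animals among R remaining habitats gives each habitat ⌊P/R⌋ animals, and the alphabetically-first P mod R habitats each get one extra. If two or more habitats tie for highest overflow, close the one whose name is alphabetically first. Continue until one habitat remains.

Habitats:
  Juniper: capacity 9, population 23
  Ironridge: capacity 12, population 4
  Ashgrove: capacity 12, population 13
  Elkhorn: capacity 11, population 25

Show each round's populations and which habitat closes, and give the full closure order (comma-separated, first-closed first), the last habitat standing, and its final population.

Round 1: Ashgrove=13 Elkhorn=25 Ironridge=4 Juniper=23 → close Elkhorn (overflow 14)
  25÷3 = 8 each, +1 to first 1
Round 2: Ashgrove=22 Ironridge=12 Juniper=31 → close Juniper (overflow 22)
  31÷2 = 15 each, +1 to first 1
Round 3: Ashgrove=38 Ironridge=27 → close Ashgrove (overflow 26)
  38÷1 = 38 each, +1 to first 0

Closure order: Elkhorn, Juniper, Ashgrove
Last habitat: Ironridge with 65 animals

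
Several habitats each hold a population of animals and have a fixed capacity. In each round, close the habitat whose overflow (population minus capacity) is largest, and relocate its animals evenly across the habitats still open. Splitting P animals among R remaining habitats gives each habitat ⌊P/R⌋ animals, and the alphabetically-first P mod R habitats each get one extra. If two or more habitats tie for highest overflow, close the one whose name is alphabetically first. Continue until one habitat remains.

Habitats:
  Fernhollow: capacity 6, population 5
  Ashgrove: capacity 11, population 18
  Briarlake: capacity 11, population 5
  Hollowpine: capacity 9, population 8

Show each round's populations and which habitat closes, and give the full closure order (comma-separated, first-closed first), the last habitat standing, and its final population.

Round 1: Ashgrove=18 Briarlake=5 Fernhollow=5 Hollowpine=8 → close Ashgrove (overflow 7)
  18÷3 = 6 each, +1 to first 0
Round 2: Briarlake=11 Fernhollow=11 Hollowpine=14 → close Fernhollow (overflow 5)
  11÷2 = 5 each, +1 to first 1
Round 3: Briarlake=17 Hollowpine=19 → close Hollowpine (overflow 10)
  19÷1 = 19 each, +1 to first 0

Closure order: Ashgrove, Fernhollow, Hollowpine
Last habitat: Briarlake with 36 animals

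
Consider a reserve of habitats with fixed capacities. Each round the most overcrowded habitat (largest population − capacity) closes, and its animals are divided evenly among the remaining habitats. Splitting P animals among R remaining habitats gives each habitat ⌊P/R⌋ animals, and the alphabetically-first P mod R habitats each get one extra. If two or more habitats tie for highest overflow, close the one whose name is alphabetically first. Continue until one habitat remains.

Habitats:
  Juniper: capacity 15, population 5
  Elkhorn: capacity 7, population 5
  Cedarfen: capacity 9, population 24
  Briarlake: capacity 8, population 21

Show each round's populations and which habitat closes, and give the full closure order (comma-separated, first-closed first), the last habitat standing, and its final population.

Closure order: Cedarfen, Briarlake, Elkhorn
Last habitat: Juniper with 55 animals

Round 1: Briarlake=21 Cedarfen=24 Elkhorn=5 Juniper=5 → close Cedarfen (overflow 15)
  24÷3 = 8 each, +1 to first 0
Round 2: Briarlake=29 Elkhorn=13 Juniper=13 → close Briarlake (overflow 21)
  29÷2 = 14 each, +1 to first 1
Round 3: Elkhorn=28 Juniper=27 → close Elkhorn (overflow 21)
  28÷1 = 28 each, +1 to first 0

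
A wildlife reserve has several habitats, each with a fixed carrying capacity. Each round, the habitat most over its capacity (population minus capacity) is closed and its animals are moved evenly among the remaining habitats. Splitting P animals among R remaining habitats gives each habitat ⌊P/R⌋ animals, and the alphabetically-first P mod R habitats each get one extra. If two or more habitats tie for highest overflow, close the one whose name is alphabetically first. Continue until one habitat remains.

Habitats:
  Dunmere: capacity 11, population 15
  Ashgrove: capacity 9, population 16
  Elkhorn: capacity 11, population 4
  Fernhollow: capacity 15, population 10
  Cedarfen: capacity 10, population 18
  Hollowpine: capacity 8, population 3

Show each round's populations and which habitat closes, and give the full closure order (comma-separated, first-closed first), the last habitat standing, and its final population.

Closure order: Cedarfen, Ashgrove, Dunmere, Fernhollow, Hollowpine
Last habitat: Elkhorn with 66 animals

Round 1: Ashgrove=16 Cedarfen=18 Dunmere=15 Elkhorn=4 Fernhollow=10 Hollowpine=3 → close Cedarfen (overflow 8)
  18÷5 = 3 each, +1 to first 3
Round 2: Ashgrove=20 Dunmere=19 Elkhorn=8 Fernhollow=13 Hollowpine=6 → close Ashgrove (overflow 11)
  20÷4 = 5 each, +1 to first 0
Round 3: Dunmere=24 Elkhorn=13 Fernhollow=18 Hollowpine=11 → close Dunmere (overflow 13)
  24÷3 = 8 each, +1 to first 0
Round 4: Elkhorn=21 Fernhollow=26 Hollowpine=19 → close Fernhollow (overflow 11)
  26÷2 = 13 each, +1 to first 0
Round 5: Elkhorn=34 Hollowpine=32 → close Hollowpine (overflow 24)
  32÷1 = 32 each, +1 to first 0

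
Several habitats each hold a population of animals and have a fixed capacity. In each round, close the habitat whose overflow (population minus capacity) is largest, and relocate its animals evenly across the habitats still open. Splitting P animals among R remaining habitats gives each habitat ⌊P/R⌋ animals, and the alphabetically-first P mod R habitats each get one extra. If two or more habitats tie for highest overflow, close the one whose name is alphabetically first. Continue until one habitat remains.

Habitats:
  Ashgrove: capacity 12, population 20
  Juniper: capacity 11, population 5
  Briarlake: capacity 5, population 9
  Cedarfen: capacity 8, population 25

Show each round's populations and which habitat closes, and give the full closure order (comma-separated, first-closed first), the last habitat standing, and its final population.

Round 1: Ashgrove=20 Briarlake=9 Cedarfen=25 Juniper=5 → close Cedarfen (overflow 17)
  25÷3 = 8 each, +1 to first 1
Round 2: Ashgrove=29 Briarlake=17 Juniper=13 → close Ashgrove (overflow 17)
  29÷2 = 14 each, +1 to first 1
Round 3: Briarlake=32 Juniper=27 → close Briarlake (overflow 27)
  32÷1 = 32 each, +1 to first 0

Closure order: Cedarfen, Ashgrove, Briarlake
Last habitat: Juniper with 59 animals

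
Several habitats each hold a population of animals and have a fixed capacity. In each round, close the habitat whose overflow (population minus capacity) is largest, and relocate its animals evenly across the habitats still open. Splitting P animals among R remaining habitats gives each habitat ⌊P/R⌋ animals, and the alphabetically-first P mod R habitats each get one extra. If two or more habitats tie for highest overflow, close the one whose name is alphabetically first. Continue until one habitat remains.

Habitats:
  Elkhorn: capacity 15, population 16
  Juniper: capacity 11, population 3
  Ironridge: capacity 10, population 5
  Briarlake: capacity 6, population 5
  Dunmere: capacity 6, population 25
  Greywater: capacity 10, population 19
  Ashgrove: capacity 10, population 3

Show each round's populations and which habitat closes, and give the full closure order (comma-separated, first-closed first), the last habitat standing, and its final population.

Round 1: Ashgrove=3 Briarlake=5 Dunmere=25 Elkhorn=16 Greywater=19 Ironridge=5 Juniper=3 → close Dunmere (overflow 19)
  25÷6 = 4 each, +1 to first 1
Round 2: Ashgrove=8 Briarlake=9 Elkhorn=20 Greywater=23 Ironridge=9 Juniper=7 → close Greywater (overflow 13)
  23÷5 = 4 each, +1 to first 3
Round 3: Ashgrove=13 Briarlake=14 Elkhorn=25 Ironridge=13 Juniper=11 → close Elkhorn (overflow 10)
  25÷4 = 6 each, +1 to first 1
Round 4: Ashgrove=20 Briarlake=20 Ironridge=19 Juniper=17 → close Briarlake (overflow 14)
  20÷3 = 6 each, +1 to first 2
Round 5: Ashgrove=27 Ironridge=26 Juniper=23 → close Ashgrove (overflow 17)
  27÷2 = 13 each, +1 to first 1
Round 6: Ironridge=40 Juniper=36 → close Ironridge (overflow 30)
  40÷1 = 40 each, +1 to first 0

Closure order: Dunmere, Greywater, Elkhorn, Briarlake, Ashgrove, Ironridge
Last habitat: Juniper with 76 animals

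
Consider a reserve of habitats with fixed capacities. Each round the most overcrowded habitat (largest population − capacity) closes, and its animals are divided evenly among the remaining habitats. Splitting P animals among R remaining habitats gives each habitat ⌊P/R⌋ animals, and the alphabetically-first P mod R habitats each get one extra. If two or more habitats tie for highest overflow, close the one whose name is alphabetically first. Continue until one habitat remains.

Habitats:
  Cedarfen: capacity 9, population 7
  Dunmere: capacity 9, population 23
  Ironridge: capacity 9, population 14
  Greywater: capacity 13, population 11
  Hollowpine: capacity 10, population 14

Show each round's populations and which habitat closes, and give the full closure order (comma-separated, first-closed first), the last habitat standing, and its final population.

Closure order: Dunmere, Hollowpine, Ironridge, Cedarfen
Last habitat: Greywater with 69 animals

Round 1: Cedarfen=7 Dunmere=23 Greywater=11 Hollowpine=14 Ironridge=14 → close Dunmere (overflow 14)
  23÷4 = 5 each, +1 to first 3
Round 2: Cedarfen=13 Greywater=17 Hollowpine=20 Ironridge=19 → close Hollowpine (overflow 10)
  20÷3 = 6 each, +1 to first 2
Round 3: Cedarfen=20 Greywater=24 Ironridge=25 → close Ironridge (overflow 16)
  25÷2 = 12 each, +1 to first 1
Round 4: Cedarfen=33 Greywater=36 → close Cedarfen (overflow 24)
  33÷1 = 33 each, +1 to first 0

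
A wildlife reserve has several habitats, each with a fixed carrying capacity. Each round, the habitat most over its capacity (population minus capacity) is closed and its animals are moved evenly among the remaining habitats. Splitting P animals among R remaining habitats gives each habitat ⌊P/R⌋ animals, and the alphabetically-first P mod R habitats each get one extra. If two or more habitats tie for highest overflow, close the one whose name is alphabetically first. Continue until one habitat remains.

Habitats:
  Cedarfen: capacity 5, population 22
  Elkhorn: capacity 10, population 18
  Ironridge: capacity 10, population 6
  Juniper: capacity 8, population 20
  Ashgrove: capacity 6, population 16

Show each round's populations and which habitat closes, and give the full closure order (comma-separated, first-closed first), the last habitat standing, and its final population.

Round 1: Ashgrove=16 Cedarfen=22 Elkhorn=18 Ironridge=6 Juniper=20 → close Cedarfen (overflow 17)
  22÷4 = 5 each, +1 to first 2
Round 2: Ashgrove=22 Elkhorn=24 Ironridge=11 Juniper=25 → close Juniper (overflow 17)
  25÷3 = 8 each, +1 to first 1
Round 3: Ashgrove=31 Elkhorn=32 Ironridge=19 → close Ashgrove (overflow 25)
  31÷2 = 15 each, +1 to first 1
Round 4: Elkhorn=48 Ironridge=34 → close Elkhorn (overflow 38)
  48÷1 = 48 each, +1 to first 0

Closure order: Cedarfen, Juniper, Ashgrove, Elkhorn
Last habitat: Ironridge with 82 animals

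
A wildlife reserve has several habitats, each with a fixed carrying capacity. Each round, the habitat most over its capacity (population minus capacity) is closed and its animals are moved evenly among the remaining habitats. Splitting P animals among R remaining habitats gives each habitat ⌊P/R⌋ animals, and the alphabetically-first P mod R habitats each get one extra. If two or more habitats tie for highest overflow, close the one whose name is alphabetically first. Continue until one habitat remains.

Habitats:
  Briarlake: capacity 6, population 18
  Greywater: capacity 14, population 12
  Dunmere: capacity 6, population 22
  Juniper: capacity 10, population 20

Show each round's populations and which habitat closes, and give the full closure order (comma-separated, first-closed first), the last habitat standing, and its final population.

Round 1: Briarlake=18 Dunmere=22 Greywater=12 Juniper=20 → close Dunmere (overflow 16)
  22÷3 = 7 each, +1 to first 1
Round 2: Briarlake=26 Greywater=19 Juniper=27 → close Briarlake (overflow 20)
  26÷2 = 13 each, +1 to first 0
Round 3: Greywater=32 Juniper=40 → close Juniper (overflow 30)
  40÷1 = 40 each, +1 to first 0

Closure order: Dunmere, Briarlake, Juniper
Last habitat: Greywater with 72 animals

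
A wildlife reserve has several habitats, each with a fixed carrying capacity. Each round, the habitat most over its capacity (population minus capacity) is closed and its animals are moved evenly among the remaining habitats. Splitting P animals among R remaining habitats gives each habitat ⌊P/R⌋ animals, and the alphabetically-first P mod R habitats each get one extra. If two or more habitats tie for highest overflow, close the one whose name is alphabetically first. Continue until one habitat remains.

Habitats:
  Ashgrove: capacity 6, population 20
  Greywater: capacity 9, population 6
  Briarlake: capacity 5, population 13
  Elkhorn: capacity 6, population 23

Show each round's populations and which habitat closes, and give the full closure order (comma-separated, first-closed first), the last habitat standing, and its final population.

Closure order: Elkhorn, Ashgrove, Briarlake
Last habitat: Greywater with 62 animals

Round 1: Ashgrove=20 Briarlake=13 Elkhorn=23 Greywater=6 → close Elkhorn (overflow 17)
  23÷3 = 7 each, +1 to first 2
Round 2: Ashgrove=28 Briarlake=21 Greywater=13 → close Ashgrove (overflow 22)
  28÷2 = 14 each, +1 to first 0
Round 3: Briarlake=35 Greywater=27 → close Briarlake (overflow 30)
  35÷1 = 35 each, +1 to first 0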